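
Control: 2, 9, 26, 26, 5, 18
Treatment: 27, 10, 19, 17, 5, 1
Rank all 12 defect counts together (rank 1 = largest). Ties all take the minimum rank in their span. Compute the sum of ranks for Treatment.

Sorted (descending): 27, 26, 26, 19, 18, 17, 10, 9, 5, 5, 2, 1
The 2 values of 26 occupy positions 2–3 → each gets rank 2.
The 2 values of 5 occupy positions 9–10 → each gets rank 9.
Treatment values → pooled ranks: 27→1, 10→7, 19→4, 17→6, 5→9, 1→12
Rank sum = 1 + 7 + 4 + 6 + 9 + 12 = 39

39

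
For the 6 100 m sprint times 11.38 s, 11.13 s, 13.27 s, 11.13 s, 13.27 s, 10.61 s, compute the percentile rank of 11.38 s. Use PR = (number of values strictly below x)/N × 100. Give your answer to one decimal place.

N = 6.
Strictly below 11.38: 3. Equal to 11.38: 1.
PR = 3/6 × 100 = 50.0

50.0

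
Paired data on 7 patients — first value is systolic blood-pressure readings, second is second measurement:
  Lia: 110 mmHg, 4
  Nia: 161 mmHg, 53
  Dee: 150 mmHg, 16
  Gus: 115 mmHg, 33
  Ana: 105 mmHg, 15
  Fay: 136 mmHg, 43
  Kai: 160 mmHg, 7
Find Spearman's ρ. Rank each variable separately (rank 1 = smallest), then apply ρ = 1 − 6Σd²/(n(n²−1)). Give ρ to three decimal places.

0.464

Ranks of variable 1: 2, 7, 5, 3, 1, 4, 6
Ranks of variable 2: 1, 7, 4, 5, 3, 6, 2
d = r₁ − r₂: 1, 0, 1, -2, -2, -2, 4
d²: 1, 0, 1, 4, 4, 4, 16; Σd² = 30
ρ = 1 − 6·30/(7·48) = 1 − 180/336 = 0.464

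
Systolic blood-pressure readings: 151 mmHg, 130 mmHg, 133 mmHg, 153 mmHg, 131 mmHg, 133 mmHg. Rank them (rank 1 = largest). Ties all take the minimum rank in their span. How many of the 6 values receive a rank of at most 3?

4

Sorted (descending): 153, 151, 133, 133, 131, 130
The 2 values of 133 occupy positions 3–4 → each gets rank 3.
Ranks ≤ 3: {1, 2, 3, 3} → 4 values.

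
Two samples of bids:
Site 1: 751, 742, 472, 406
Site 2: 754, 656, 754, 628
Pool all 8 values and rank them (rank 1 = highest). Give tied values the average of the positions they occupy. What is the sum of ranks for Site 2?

Sorted (descending): 754, 754, 751, 742, 656, 628, 472, 406
The 2 values of 754 occupy positions 1–2 → average rank (1+2)/2 = 1.5.
Site 2 values → pooled ranks: 754→1.5, 656→5, 754→1.5, 628→6
Rank sum = 1.5 + 5 + 1.5 + 6 = 14

14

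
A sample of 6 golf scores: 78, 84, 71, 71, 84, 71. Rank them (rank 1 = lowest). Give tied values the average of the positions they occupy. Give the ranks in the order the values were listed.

4, 5.5, 2, 2, 5.5, 2

Sorted (ascending): 71, 71, 71, 78, 84, 84
The 3 values of 71 occupy positions 1–3 → average rank 2.
The 2 values of 84 occupy positions 5–6 → average rank (5+6)/2 = 5.5.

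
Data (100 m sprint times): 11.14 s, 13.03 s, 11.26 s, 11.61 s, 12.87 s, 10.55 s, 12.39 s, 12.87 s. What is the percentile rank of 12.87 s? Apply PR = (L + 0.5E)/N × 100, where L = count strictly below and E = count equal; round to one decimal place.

75.0

N = 8.
Strictly below 12.87: 5. Equal to 12.87: 2.
PR = (5 + 0.5·2)/8 × 100 = 75.0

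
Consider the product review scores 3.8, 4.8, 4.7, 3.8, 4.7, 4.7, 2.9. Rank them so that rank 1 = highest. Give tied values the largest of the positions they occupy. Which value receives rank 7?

Sorted (descending): 4.8, 4.7, 4.7, 4.7, 3.8, 3.8, 2.9
The 3 values of 4.7 occupy positions 2–4 → each gets rank 4.
The 2 values of 3.8 occupy positions 5–6 → each gets rank 6.
Rank 7 → value 2.9.

2.9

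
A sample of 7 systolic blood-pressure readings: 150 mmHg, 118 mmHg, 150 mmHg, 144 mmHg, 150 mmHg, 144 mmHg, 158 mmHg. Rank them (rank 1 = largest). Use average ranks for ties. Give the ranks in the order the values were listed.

3, 7, 3, 5.5, 3, 5.5, 1

Sorted (descending): 158, 150, 150, 150, 144, 144, 118
The 3 values of 150 occupy positions 2–4 → average rank 3.
The 2 values of 144 occupy positions 5–6 → average rank (5+6)/2 = 5.5.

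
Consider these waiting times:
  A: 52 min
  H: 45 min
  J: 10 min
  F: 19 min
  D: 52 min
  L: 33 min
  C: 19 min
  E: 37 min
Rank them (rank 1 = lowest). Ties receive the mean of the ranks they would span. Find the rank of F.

Sorted (ascending): 10, 19, 19, 33, 37, 45, 52, 52
The 2 values of 19 occupy positions 2–3 → average rank (2+3)/2 = 2.5.
The 2 values of 52 occupy positions 7–8 → average rank (7+8)/2 = 7.5.
F has value 19 min → rank 2.5.

2.5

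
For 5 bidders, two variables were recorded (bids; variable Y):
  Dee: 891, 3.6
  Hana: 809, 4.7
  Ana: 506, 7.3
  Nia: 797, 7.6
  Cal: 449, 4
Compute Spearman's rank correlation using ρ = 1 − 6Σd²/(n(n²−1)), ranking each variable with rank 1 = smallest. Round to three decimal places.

Ranks of variable 1: 5, 4, 2, 3, 1
Ranks of variable 2: 1, 3, 4, 5, 2
d = r₁ − r₂: 4, 1, -2, -2, -1
d²: 16, 1, 4, 4, 1; Σd² = 26
ρ = 1 − 6·26/(5·24) = 1 − 156/120 = -0.300

-0.300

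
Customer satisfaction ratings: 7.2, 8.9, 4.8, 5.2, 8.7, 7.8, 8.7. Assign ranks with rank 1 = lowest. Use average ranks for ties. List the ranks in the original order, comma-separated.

3, 7, 1, 2, 5.5, 4, 5.5

Sorted (ascending): 4.8, 5.2, 7.2, 7.8, 8.7, 8.7, 8.9
The 2 values of 8.7 occupy positions 5–6 → average rank (5+6)/2 = 5.5.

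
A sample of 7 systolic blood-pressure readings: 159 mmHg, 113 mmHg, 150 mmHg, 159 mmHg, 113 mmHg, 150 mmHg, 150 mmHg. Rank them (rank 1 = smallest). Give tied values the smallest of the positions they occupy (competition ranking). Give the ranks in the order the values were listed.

Sorted (ascending): 113, 113, 150, 150, 150, 159, 159
The 2 values of 113 occupy positions 1–2 → each gets rank 1.
The 3 values of 150 occupy positions 3–5 → each gets rank 3.
The 2 values of 159 occupy positions 6–7 → each gets rank 6.

6, 1, 3, 6, 1, 3, 3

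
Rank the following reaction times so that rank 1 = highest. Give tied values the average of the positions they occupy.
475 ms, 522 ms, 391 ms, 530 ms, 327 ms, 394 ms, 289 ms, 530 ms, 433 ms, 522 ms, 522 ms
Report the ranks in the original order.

Sorted (descending): 530, 530, 522, 522, 522, 475, 433, 394, 391, 327, 289
The 2 values of 530 occupy positions 1–2 → average rank (1+2)/2 = 1.5.
The 3 values of 522 occupy positions 3–5 → average rank 4.

6, 4, 9, 1.5, 10, 8, 11, 1.5, 7, 4, 4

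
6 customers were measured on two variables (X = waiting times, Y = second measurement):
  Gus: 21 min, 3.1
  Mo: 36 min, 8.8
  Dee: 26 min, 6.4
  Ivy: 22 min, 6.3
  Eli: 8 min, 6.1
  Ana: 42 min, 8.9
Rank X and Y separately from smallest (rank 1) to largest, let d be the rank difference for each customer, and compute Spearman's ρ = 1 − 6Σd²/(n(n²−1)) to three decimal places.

0.943

Ranks of variable 1: 2, 5, 4, 3, 1, 6
Ranks of variable 2: 1, 5, 4, 3, 2, 6
d = r₁ − r₂: 1, 0, 0, 0, -1, 0
d²: 1, 0, 0, 0, 1, 0; Σd² = 2
ρ = 1 − 6·2/(6·35) = 1 − 12/210 = 0.943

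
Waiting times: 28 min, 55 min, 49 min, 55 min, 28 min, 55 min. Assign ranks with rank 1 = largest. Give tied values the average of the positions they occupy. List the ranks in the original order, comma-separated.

5.5, 2, 4, 2, 5.5, 2

Sorted (descending): 55, 55, 55, 49, 28, 28
The 3 values of 55 occupy positions 1–3 → average rank 2.
The 2 values of 28 occupy positions 5–6 → average rank (5+6)/2 = 5.5.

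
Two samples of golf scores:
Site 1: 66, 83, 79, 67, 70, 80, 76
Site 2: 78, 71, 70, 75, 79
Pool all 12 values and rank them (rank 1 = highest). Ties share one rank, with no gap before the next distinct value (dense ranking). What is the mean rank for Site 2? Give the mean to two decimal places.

5.60

Sorted (descending): 83, 80, 79, 79, 78, 76, 75, 71, 70, 70, 67, 66
The 2 values of 79 share dense rank 3.
The 2 values of 70 share dense rank 8.
Remaining distinct values take the next consecutive integers.
Site 2 values → pooled ranks: 78→4, 71→7, 70→8, 75→6, 79→3
Mean rank = (4 + 7 + 8 + 6 + 3) / 5 = 5.60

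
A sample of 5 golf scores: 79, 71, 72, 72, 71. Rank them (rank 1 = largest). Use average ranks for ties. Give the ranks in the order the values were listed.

Sorted (descending): 79, 72, 72, 71, 71
The 2 values of 72 occupy positions 2–3 → average rank (2+3)/2 = 2.5.
The 2 values of 71 occupy positions 4–5 → average rank (4+5)/2 = 4.5.

1, 4.5, 2.5, 2.5, 4.5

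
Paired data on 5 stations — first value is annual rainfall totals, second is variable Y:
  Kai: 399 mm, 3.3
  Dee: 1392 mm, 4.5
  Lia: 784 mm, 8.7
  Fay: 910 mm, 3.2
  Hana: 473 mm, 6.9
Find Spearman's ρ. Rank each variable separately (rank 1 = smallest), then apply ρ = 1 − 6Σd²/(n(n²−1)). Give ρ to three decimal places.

-0.100

Ranks of variable 1: 1, 5, 3, 4, 2
Ranks of variable 2: 2, 3, 5, 1, 4
d = r₁ − r₂: -1, 2, -2, 3, -2
d²: 1, 4, 4, 9, 4; Σd² = 22
ρ = 1 − 6·22/(5·24) = 1 − 132/120 = -0.100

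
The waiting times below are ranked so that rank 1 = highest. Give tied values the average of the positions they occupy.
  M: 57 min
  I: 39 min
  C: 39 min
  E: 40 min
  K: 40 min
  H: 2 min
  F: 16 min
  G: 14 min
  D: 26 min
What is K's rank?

2.5

Sorted (descending): 57, 40, 40, 39, 39, 26, 16, 14, 2
The 2 values of 40 occupy positions 2–3 → average rank (2+3)/2 = 2.5.
The 2 values of 39 occupy positions 4–5 → average rank (4+5)/2 = 4.5.
K has value 40 min → rank 2.5.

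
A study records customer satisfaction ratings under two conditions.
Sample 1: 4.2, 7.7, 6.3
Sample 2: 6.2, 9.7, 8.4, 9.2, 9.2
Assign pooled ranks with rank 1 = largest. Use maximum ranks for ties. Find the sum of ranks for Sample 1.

19

Sorted (descending): 9.7, 9.2, 9.2, 8.4, 7.7, 6.3, 6.2, 4.2
The 2 values of 9.2 occupy positions 2–3 → each gets rank 3.
Sample 1 values → pooled ranks: 4.2→8, 7.7→5, 6.3→6
Rank sum = 8 + 5 + 6 = 19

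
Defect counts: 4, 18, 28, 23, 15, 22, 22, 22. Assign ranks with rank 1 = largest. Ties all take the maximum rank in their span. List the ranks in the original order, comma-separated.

8, 6, 1, 2, 7, 5, 5, 5

Sorted (descending): 28, 23, 22, 22, 22, 18, 15, 4
The 3 values of 22 occupy positions 3–5 → each gets rank 5.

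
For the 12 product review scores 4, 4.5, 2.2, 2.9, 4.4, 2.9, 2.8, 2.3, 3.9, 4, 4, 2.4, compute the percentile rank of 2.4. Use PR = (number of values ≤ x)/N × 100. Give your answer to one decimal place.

25.0

N = 12.
Strictly below 2.4: 2. Equal to 2.4: 1.
PR = 3/12 × 100 = 25.0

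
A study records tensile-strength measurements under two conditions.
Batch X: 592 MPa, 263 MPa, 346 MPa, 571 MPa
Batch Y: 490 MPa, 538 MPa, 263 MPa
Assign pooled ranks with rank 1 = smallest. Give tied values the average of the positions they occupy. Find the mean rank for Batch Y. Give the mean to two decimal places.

3.50

Sorted (ascending): 263, 263, 346, 490, 538, 571, 592
The 2 values of 263 occupy positions 1–2 → average rank (1+2)/2 = 1.5.
Batch Y values → pooled ranks: 490→4, 538→5, 263→1.5
Mean rank = (4 + 5 + 1.5) / 3 = 3.50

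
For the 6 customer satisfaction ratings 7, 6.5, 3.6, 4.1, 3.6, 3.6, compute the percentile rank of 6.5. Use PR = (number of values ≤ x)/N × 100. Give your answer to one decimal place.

83.3

N = 6.
Strictly below 6.5: 4. Equal to 6.5: 1.
PR = 5/6 × 100 = 83.3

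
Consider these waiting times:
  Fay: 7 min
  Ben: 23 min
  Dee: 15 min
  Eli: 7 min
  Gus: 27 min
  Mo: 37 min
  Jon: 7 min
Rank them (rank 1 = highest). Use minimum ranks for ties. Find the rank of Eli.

5

Sorted (descending): 37, 27, 23, 15, 7, 7, 7
The 3 values of 7 occupy positions 5–7 → each gets rank 5.
Eli has value 7 min → rank 5.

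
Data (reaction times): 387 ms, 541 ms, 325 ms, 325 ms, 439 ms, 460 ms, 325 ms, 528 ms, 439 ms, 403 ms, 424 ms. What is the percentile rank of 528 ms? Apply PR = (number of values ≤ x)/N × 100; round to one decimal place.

90.9

N = 11.
Strictly below 528: 9. Equal to 528: 1.
PR = 10/11 × 100 = 90.9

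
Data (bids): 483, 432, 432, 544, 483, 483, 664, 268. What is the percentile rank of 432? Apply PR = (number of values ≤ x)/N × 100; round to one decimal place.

N = 8.
Strictly below 432: 1. Equal to 432: 2.
PR = 3/8 × 100 = 37.5

37.5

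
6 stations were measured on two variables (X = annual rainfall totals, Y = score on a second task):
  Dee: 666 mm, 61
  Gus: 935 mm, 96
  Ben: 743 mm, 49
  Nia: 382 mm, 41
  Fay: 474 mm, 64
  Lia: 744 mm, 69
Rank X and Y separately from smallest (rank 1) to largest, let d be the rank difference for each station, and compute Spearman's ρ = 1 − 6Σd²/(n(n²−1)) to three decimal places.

Ranks of variable 1: 3, 6, 4, 1, 2, 5
Ranks of variable 2: 3, 6, 2, 1, 4, 5
d = r₁ − r₂: 0, 0, 2, 0, -2, 0
d²: 0, 0, 4, 0, 4, 0; Σd² = 8
ρ = 1 − 6·8/(6·35) = 1 − 48/210 = 0.771

0.771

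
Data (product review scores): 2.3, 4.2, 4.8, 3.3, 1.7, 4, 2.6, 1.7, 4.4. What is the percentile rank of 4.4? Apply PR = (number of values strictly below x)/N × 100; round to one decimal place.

77.8

N = 9.
Strictly below 4.4: 7. Equal to 4.4: 1.
PR = 7/9 × 100 = 77.8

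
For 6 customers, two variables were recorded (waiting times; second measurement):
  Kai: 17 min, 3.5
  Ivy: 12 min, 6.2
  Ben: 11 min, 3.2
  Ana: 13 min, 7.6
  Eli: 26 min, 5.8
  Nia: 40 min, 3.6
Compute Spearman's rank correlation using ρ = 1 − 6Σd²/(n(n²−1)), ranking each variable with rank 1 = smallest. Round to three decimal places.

0.086

Ranks of variable 1: 4, 2, 1, 3, 5, 6
Ranks of variable 2: 2, 5, 1, 6, 4, 3
d = r₁ − r₂: 2, -3, 0, -3, 1, 3
d²: 4, 9, 0, 9, 1, 9; Σd² = 32
ρ = 1 − 6·32/(6·35) = 1 − 192/210 = 0.086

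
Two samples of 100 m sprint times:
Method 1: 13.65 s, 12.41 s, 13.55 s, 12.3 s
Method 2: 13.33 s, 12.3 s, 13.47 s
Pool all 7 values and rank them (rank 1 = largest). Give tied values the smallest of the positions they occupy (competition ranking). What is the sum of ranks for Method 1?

Sorted (descending): 13.65, 13.55, 13.47, 13.33, 12.41, 12.3, 12.3
The 2 values of 12.3 occupy positions 6–7 → each gets rank 6.
Method 1 values → pooled ranks: 13.65→1, 12.41→5, 13.55→2, 12.3→6
Rank sum = 1 + 5 + 2 + 6 = 14

14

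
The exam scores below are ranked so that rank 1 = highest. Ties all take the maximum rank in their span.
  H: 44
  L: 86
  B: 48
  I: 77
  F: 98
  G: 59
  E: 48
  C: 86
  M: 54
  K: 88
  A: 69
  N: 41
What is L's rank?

Sorted (descending): 98, 88, 86, 86, 77, 69, 59, 54, 48, 48, 44, 41
The 2 values of 86 occupy positions 3–4 → each gets rank 4.
The 2 values of 48 occupy positions 9–10 → each gets rank 10.
L has value 86 → rank 4.

4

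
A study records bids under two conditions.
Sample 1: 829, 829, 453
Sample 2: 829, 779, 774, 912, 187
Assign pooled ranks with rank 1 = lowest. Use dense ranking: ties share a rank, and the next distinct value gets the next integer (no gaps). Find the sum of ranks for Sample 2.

Sorted (ascending): 187, 453, 774, 779, 829, 829, 829, 912
The 3 values of 829 share dense rank 5.
Remaining distinct values take the next consecutive integers.
Sample 2 values → pooled ranks: 829→5, 779→4, 774→3, 912→6, 187→1
Rank sum = 5 + 4 + 3 + 6 + 1 = 19

19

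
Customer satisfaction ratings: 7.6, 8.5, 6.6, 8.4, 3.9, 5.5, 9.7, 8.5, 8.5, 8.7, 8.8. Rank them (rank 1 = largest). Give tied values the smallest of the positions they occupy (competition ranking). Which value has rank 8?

Sorted (descending): 9.7, 8.8, 8.7, 8.5, 8.5, 8.5, 8.4, 7.6, 6.6, 5.5, 3.9
The 3 values of 8.5 occupy positions 4–6 → each gets rank 4.
Rank 8 → value 7.6.

7.6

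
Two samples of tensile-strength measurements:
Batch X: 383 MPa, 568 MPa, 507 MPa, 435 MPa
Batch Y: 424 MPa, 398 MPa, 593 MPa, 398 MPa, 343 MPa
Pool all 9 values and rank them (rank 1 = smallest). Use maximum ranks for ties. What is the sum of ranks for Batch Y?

Sorted (ascending): 343, 383, 398, 398, 424, 435, 507, 568, 593
The 2 values of 398 occupy positions 3–4 → each gets rank 4.
Batch Y values → pooled ranks: 424→5, 398→4, 593→9, 398→4, 343→1
Rank sum = 5 + 4 + 9 + 4 + 1 = 23

23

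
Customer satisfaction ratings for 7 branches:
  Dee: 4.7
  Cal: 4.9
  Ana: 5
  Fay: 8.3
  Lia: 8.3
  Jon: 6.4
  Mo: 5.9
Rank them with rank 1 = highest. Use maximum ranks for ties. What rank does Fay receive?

Sorted (descending): 8.3, 8.3, 6.4, 5.9, 5, 4.9, 4.7
The 2 values of 8.3 occupy positions 1–2 → each gets rank 2.
Fay has value 8.3 → rank 2.

2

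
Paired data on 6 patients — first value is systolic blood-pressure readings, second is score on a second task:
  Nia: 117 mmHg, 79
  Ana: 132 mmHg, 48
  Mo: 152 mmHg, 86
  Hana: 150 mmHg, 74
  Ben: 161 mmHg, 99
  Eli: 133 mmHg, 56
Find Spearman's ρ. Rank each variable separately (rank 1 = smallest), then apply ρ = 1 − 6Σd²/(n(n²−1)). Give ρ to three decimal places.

Ranks of variable 1: 1, 2, 5, 4, 6, 3
Ranks of variable 2: 4, 1, 5, 3, 6, 2
d = r₁ − r₂: -3, 1, 0, 1, 0, 1
d²: 9, 1, 0, 1, 0, 1; Σd² = 12
ρ = 1 − 6·12/(6·35) = 1 − 72/210 = 0.657

0.657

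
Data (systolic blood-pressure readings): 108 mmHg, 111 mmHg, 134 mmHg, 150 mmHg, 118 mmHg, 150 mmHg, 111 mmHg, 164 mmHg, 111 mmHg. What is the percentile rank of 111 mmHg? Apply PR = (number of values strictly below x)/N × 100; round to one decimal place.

N = 9.
Strictly below 111: 1. Equal to 111: 3.
PR = 1/9 × 100 = 11.1

11.1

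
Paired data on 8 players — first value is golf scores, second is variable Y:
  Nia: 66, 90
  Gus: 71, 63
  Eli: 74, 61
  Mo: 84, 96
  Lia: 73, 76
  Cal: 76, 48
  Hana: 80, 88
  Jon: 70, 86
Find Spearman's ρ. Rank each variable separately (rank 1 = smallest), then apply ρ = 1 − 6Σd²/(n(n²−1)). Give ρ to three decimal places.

Ranks of variable 1: 1, 3, 5, 8, 4, 6, 7, 2
Ranks of variable 2: 7, 3, 2, 8, 4, 1, 6, 5
d = r₁ − r₂: -6, 0, 3, 0, 0, 5, 1, -3
d²: 36, 0, 9, 0, 0, 25, 1, 9; Σd² = 80
ρ = 1 − 6·80/(8·63) = 1 − 480/504 = 0.048

0.048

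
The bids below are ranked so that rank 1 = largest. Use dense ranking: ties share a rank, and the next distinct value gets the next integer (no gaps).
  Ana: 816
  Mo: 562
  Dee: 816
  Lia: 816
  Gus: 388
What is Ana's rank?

Sorted (descending): 816, 816, 816, 562, 388
The 3 values of 816 share dense rank 1.
Remaining distinct values take the next consecutive integers.
Ana has value 816 → rank 1.

1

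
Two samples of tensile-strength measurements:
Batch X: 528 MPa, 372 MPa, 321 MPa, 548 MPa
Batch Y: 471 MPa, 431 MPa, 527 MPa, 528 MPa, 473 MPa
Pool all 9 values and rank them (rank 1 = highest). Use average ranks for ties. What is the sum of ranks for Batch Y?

Sorted (descending): 548, 528, 528, 527, 473, 471, 431, 372, 321
The 2 values of 528 occupy positions 2–3 → average rank (2+3)/2 = 2.5.
Batch Y values → pooled ranks: 471→6, 431→7, 527→4, 528→2.5, 473→5
Rank sum = 6 + 7 + 4 + 2.5 + 5 = 24.5

24.5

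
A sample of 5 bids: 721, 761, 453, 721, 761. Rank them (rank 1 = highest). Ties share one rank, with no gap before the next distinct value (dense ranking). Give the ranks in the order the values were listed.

2, 1, 3, 2, 1

Sorted (descending): 761, 761, 721, 721, 453
The 2 values of 761 share dense rank 1.
The 2 values of 721 share dense rank 2.
Remaining distinct values take the next consecutive integers.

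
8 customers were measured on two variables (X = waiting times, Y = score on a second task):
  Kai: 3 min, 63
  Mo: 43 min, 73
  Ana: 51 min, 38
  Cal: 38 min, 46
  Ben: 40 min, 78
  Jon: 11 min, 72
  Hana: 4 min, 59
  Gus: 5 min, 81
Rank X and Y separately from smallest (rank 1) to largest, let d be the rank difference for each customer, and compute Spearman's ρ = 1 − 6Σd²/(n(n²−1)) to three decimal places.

-0.143

Ranks of variable 1: 1, 7, 8, 5, 6, 4, 2, 3
Ranks of variable 2: 4, 6, 1, 2, 7, 5, 3, 8
d = r₁ − r₂: -3, 1, 7, 3, -1, -1, -1, -5
d²: 9, 1, 49, 9, 1, 1, 1, 25; Σd² = 96
ρ = 1 − 6·96/(8·63) = 1 − 576/504 = -0.143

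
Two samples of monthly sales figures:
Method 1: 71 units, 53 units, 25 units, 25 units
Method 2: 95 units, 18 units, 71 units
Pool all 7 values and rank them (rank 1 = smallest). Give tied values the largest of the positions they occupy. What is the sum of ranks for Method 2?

Sorted (ascending): 18, 25, 25, 53, 71, 71, 95
The 2 values of 25 occupy positions 2–3 → each gets rank 3.
The 2 values of 71 occupy positions 5–6 → each gets rank 6.
Method 2 values → pooled ranks: 95→7, 18→1, 71→6
Rank sum = 7 + 1 + 6 = 14

14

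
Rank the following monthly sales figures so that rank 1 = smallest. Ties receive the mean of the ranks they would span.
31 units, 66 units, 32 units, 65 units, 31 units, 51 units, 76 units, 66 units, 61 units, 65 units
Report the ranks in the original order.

Sorted (ascending): 31, 31, 32, 51, 61, 65, 65, 66, 66, 76
The 2 values of 31 occupy positions 1–2 → average rank (1+2)/2 = 1.5.
The 2 values of 65 occupy positions 6–7 → average rank (6+7)/2 = 6.5.
The 2 values of 66 occupy positions 8–9 → average rank (8+9)/2 = 8.5.

1.5, 8.5, 3, 6.5, 1.5, 4, 10, 8.5, 5, 6.5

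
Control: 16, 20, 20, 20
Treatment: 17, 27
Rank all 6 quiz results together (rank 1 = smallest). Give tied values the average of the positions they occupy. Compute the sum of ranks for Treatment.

8

Sorted (ascending): 16, 17, 20, 20, 20, 27
The 3 values of 20 occupy positions 3–5 → average rank 4.
Treatment values → pooled ranks: 17→2, 27→6
Rank sum = 2 + 6 = 8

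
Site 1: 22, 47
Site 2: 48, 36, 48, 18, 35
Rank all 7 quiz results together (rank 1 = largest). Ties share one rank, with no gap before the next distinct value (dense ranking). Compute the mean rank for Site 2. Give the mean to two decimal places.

Sorted (descending): 48, 48, 47, 36, 35, 22, 18
The 2 values of 48 share dense rank 1.
Remaining distinct values take the next consecutive integers.
Site 2 values → pooled ranks: 48→1, 36→3, 48→1, 18→6, 35→4
Mean rank = (1 + 3 + 1 + 6 + 4) / 5 = 3.00

3.00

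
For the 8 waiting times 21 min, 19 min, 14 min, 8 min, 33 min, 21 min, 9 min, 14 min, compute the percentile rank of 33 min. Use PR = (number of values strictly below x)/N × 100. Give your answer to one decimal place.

N = 8.
Strictly below 33: 7. Equal to 33: 1.
PR = 7/8 × 100 = 87.5

87.5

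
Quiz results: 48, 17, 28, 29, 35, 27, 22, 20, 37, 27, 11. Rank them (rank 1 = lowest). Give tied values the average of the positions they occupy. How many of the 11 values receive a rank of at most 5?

Sorted (ascending): 11, 17, 20, 22, 27, 27, 28, 29, 35, 37, 48
The 2 values of 27 occupy positions 5–6 → average rank (5+6)/2 = 5.5.
Ranks ≤ 5: {1, 2, 3, 4} → 4 values.

4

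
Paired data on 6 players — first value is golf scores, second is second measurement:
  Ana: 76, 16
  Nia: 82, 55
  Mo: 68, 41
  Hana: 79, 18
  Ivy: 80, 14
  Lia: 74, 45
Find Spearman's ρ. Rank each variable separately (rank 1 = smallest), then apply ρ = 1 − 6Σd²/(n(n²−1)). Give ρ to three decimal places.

Ranks of variable 1: 3, 6, 1, 4, 5, 2
Ranks of variable 2: 2, 6, 4, 3, 1, 5
d = r₁ − r₂: 1, 0, -3, 1, 4, -3
d²: 1, 0, 9, 1, 16, 9; Σd² = 36
ρ = 1 − 6·36/(6·35) = 1 − 216/210 = -0.029

-0.029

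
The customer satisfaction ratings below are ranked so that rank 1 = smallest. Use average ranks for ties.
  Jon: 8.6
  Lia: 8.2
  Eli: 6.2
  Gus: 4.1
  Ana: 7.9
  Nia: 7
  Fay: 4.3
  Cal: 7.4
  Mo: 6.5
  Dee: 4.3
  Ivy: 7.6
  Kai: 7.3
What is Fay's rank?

2.5

Sorted (ascending): 4.1, 4.3, 4.3, 6.2, 6.5, 7, 7.3, 7.4, 7.6, 7.9, 8.2, 8.6
The 2 values of 4.3 occupy positions 2–3 → average rank (2+3)/2 = 2.5.
Fay has value 4.3 → rank 2.5.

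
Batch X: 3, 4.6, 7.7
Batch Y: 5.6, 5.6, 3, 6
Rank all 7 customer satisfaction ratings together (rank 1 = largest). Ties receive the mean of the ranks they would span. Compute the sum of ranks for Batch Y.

15.5

Sorted (descending): 7.7, 6, 5.6, 5.6, 4.6, 3, 3
The 2 values of 5.6 occupy positions 3–4 → average rank (3+4)/2 = 3.5.
The 2 values of 3 occupy positions 6–7 → average rank (6+7)/2 = 6.5.
Batch Y values → pooled ranks: 5.6→3.5, 5.6→3.5, 3→6.5, 6→2
Rank sum = 3.5 + 3.5 + 6.5 + 2 = 15.5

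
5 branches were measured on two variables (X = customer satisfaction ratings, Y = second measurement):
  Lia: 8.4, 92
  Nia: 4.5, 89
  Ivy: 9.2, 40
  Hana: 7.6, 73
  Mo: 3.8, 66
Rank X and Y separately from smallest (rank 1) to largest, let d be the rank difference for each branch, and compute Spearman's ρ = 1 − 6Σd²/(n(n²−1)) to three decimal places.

Ranks of variable 1: 4, 2, 5, 3, 1
Ranks of variable 2: 5, 4, 1, 3, 2
d = r₁ − r₂: -1, -2, 4, 0, -1
d²: 1, 4, 16, 0, 1; Σd² = 22
ρ = 1 − 6·22/(5·24) = 1 − 132/120 = -0.100

-0.100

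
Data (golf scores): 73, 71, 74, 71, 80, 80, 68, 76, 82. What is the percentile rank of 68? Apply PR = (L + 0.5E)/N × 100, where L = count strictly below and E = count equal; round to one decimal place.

5.6

N = 9.
Strictly below 68: 0. Equal to 68: 1.
PR = (0 + 0.5·1)/9 × 100 = 5.6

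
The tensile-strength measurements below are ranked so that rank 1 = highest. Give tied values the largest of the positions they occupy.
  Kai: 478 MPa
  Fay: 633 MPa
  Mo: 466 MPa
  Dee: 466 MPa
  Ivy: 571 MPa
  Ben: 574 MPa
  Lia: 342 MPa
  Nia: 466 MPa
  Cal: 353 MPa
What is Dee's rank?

7

Sorted (descending): 633, 574, 571, 478, 466, 466, 466, 353, 342
The 3 values of 466 occupy positions 5–7 → each gets rank 7.
Dee has value 466 MPa → rank 7.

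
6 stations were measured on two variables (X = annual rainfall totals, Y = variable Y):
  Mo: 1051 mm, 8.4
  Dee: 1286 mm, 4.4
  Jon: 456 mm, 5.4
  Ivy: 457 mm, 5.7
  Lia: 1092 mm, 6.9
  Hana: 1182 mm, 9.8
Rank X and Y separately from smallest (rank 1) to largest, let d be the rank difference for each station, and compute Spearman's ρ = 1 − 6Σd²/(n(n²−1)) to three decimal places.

0.086

Ranks of variable 1: 3, 6, 1, 2, 4, 5
Ranks of variable 2: 5, 1, 2, 3, 4, 6
d = r₁ − r₂: -2, 5, -1, -1, 0, -1
d²: 4, 25, 1, 1, 0, 1; Σd² = 32
ρ = 1 − 6·32/(6·35) = 1 − 192/210 = 0.086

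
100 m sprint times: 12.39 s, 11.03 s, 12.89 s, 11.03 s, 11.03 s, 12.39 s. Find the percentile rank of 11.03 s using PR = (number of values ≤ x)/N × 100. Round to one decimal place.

50.0

N = 6.
Strictly below 11.03: 0. Equal to 11.03: 3.
PR = 3/6 × 100 = 50.0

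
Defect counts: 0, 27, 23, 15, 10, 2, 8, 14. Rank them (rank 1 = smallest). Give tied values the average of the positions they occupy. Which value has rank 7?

Sorted (ascending): 0, 2, 8, 10, 14, 15, 23, 27
No ties — each value takes its position as its rank.
Rank 7 → value 23.

23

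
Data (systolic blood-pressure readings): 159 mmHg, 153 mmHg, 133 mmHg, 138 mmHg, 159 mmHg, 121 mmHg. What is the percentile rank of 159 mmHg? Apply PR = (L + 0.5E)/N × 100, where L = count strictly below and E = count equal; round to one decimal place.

83.3

N = 6.
Strictly below 159: 4. Equal to 159: 2.
PR = (4 + 0.5·2)/6 × 100 = 83.3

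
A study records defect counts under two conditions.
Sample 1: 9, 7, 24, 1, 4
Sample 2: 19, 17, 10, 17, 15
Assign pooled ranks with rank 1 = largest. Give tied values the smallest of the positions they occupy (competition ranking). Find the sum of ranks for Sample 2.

19

Sorted (descending): 24, 19, 17, 17, 15, 10, 9, 7, 4, 1
The 2 values of 17 occupy positions 3–4 → each gets rank 3.
Sample 2 values → pooled ranks: 19→2, 17→3, 10→6, 17→3, 15→5
Rank sum = 2 + 3 + 6 + 3 + 5 = 19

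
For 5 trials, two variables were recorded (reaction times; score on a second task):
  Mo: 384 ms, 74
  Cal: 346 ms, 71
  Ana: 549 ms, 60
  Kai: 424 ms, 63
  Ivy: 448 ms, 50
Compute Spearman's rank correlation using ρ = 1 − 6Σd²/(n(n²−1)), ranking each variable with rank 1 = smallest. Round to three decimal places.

Ranks of variable 1: 2, 1, 5, 3, 4
Ranks of variable 2: 5, 4, 2, 3, 1
d = r₁ − r₂: -3, -3, 3, 0, 3
d²: 9, 9, 9, 0, 9; Σd² = 36
ρ = 1 − 6·36/(5·24) = 1 − 216/120 = -0.800

-0.800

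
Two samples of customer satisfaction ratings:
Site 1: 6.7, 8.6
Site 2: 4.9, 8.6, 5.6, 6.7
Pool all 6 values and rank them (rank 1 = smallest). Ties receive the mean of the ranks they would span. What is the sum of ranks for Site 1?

9

Sorted (ascending): 4.9, 5.6, 6.7, 6.7, 8.6, 8.6
The 2 values of 6.7 occupy positions 3–4 → average rank (3+4)/2 = 3.5.
The 2 values of 8.6 occupy positions 5–6 → average rank (5+6)/2 = 5.5.
Site 1 values → pooled ranks: 6.7→3.5, 8.6→5.5
Rank sum = 3.5 + 5.5 = 9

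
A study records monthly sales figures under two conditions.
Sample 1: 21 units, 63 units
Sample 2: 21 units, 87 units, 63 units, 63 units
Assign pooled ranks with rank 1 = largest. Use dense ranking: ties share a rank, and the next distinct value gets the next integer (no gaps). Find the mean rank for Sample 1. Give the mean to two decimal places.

2.50

Sorted (descending): 87, 63, 63, 63, 21, 21
The 3 values of 63 share dense rank 2.
The 2 values of 21 share dense rank 3.
Remaining distinct values take the next consecutive integers.
Sample 1 values → pooled ranks: 21→3, 63→2
Mean rank = (3 + 2) / 2 = 2.50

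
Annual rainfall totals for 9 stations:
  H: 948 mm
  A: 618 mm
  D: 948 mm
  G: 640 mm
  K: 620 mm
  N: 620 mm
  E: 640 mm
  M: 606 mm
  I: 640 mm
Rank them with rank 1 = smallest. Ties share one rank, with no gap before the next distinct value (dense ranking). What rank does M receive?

Sorted (ascending): 606, 618, 620, 620, 640, 640, 640, 948, 948
The 2 values of 620 share dense rank 3.
The 3 values of 640 share dense rank 4.
The 2 values of 948 share dense rank 5.
Remaining distinct values take the next consecutive integers.
M has value 606 mm → rank 1.

1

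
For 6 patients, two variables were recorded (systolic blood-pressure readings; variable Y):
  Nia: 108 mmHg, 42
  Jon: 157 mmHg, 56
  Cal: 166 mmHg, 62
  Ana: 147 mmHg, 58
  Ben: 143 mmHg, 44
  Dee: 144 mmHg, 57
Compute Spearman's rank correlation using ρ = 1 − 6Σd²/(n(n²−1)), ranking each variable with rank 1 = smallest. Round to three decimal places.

0.829

Ranks of variable 1: 1, 5, 6, 4, 2, 3
Ranks of variable 2: 1, 3, 6, 5, 2, 4
d = r₁ − r₂: 0, 2, 0, -1, 0, -1
d²: 0, 4, 0, 1, 0, 1; Σd² = 6
ρ = 1 − 6·6/(6·35) = 1 − 36/210 = 0.829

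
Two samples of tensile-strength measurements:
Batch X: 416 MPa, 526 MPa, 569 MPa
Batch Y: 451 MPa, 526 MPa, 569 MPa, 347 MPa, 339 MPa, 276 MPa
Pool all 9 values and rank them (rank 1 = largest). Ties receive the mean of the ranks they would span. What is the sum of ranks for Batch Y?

34

Sorted (descending): 569, 569, 526, 526, 451, 416, 347, 339, 276
The 2 values of 569 occupy positions 1–2 → average rank (1+2)/2 = 1.5.
The 2 values of 526 occupy positions 3–4 → average rank (3+4)/2 = 3.5.
Batch Y values → pooled ranks: 451→5, 526→3.5, 569→1.5, 347→7, 339→8, 276→9
Rank sum = 5 + 3.5 + 1.5 + 7 + 8 + 9 = 34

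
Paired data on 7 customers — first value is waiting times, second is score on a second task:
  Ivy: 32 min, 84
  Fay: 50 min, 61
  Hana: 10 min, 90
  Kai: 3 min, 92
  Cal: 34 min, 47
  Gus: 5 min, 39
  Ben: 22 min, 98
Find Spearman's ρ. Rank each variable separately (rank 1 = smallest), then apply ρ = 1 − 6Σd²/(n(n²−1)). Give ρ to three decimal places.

-0.286

Ranks of variable 1: 5, 7, 3, 1, 6, 2, 4
Ranks of variable 2: 4, 3, 5, 6, 2, 1, 7
d = r₁ − r₂: 1, 4, -2, -5, 4, 1, -3
d²: 1, 16, 4, 25, 16, 1, 9; Σd² = 72
ρ = 1 − 6·72/(7·48) = 1 − 432/336 = -0.286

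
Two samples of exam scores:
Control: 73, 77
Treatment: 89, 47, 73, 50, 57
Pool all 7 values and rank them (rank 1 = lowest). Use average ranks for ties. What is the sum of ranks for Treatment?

17.5

Sorted (ascending): 47, 50, 57, 73, 73, 77, 89
The 2 values of 73 occupy positions 4–5 → average rank (4+5)/2 = 4.5.
Treatment values → pooled ranks: 89→7, 47→1, 73→4.5, 50→2, 57→3
Rank sum = 7 + 1 + 4.5 + 2 + 3 = 17.5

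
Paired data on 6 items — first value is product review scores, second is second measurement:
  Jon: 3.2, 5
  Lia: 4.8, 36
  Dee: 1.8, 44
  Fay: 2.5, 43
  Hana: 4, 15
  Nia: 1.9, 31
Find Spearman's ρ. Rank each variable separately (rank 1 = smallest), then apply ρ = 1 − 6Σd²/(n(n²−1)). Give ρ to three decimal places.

Ranks of variable 1: 4, 6, 1, 3, 5, 2
Ranks of variable 2: 1, 4, 6, 5, 2, 3
d = r₁ − r₂: 3, 2, -5, -2, 3, -1
d²: 9, 4, 25, 4, 9, 1; Σd² = 52
ρ = 1 − 6·52/(6·35) = 1 − 312/210 = -0.486

-0.486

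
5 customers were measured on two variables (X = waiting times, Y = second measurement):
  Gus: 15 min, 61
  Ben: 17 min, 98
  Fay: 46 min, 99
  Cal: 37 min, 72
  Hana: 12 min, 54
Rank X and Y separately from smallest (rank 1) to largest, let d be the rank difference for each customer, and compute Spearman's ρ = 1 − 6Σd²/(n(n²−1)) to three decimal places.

0.900

Ranks of variable 1: 2, 3, 5, 4, 1
Ranks of variable 2: 2, 4, 5, 3, 1
d = r₁ − r₂: 0, -1, 0, 1, 0
d²: 0, 1, 0, 1, 0; Σd² = 2
ρ = 1 − 6·2/(5·24) = 1 − 12/120 = 0.900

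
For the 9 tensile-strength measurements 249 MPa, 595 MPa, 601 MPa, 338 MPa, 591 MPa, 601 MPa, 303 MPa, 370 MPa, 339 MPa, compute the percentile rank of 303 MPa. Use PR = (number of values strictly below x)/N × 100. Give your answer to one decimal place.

N = 9.
Strictly below 303: 1. Equal to 303: 1.
PR = 1/9 × 100 = 11.1

11.1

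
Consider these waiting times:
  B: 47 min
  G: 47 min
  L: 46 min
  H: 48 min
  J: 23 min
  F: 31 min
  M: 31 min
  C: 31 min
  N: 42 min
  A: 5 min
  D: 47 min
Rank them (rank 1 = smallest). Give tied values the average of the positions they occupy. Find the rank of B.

Sorted (ascending): 5, 23, 31, 31, 31, 42, 46, 47, 47, 47, 48
The 3 values of 31 occupy positions 3–5 → average rank 4.
The 3 values of 47 occupy positions 8–10 → average rank 9.
B has value 47 min → rank 9.

9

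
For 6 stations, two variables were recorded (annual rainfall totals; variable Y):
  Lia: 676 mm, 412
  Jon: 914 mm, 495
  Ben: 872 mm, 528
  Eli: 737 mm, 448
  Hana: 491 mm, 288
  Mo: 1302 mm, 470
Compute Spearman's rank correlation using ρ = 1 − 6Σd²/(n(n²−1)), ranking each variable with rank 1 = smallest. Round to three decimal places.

0.771

Ranks of variable 1: 2, 5, 4, 3, 1, 6
Ranks of variable 2: 2, 5, 6, 3, 1, 4
d = r₁ − r₂: 0, 0, -2, 0, 0, 2
d²: 0, 0, 4, 0, 0, 4; Σd² = 8
ρ = 1 − 6·8/(6·35) = 1 − 48/210 = 0.771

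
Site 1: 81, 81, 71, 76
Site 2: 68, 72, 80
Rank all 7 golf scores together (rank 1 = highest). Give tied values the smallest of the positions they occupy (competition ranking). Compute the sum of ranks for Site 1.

Sorted (descending): 81, 81, 80, 76, 72, 71, 68
The 2 values of 81 occupy positions 1–2 → each gets rank 1.
Site 1 values → pooled ranks: 81→1, 81→1, 71→6, 76→4
Rank sum = 1 + 1 + 6 + 4 = 12

12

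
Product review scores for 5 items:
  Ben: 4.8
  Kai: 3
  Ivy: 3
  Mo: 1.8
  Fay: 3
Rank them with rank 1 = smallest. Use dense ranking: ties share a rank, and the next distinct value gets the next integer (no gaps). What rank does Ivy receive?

2

Sorted (ascending): 1.8, 3, 3, 3, 4.8
The 3 values of 3 share dense rank 2.
Remaining distinct values take the next consecutive integers.
Ivy has value 3 → rank 2.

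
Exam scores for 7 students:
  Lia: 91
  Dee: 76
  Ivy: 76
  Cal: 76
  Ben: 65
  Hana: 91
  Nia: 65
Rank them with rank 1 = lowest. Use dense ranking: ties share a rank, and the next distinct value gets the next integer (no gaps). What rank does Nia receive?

1

Sorted (ascending): 65, 65, 76, 76, 76, 91, 91
The 2 values of 65 share dense rank 1.
The 3 values of 76 share dense rank 2.
The 2 values of 91 share dense rank 3.
Nia has value 65 → rank 1.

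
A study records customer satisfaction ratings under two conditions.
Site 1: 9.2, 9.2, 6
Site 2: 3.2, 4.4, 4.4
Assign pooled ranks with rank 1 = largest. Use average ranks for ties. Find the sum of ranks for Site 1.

Sorted (descending): 9.2, 9.2, 6, 4.4, 4.4, 3.2
The 2 values of 9.2 occupy positions 1–2 → average rank (1+2)/2 = 1.5.
The 2 values of 4.4 occupy positions 4–5 → average rank (4+5)/2 = 4.5.
Site 1 values → pooled ranks: 9.2→1.5, 9.2→1.5, 6→3
Rank sum = 1.5 + 1.5 + 3 = 6

6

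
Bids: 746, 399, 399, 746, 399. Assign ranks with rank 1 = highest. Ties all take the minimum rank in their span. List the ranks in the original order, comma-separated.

1, 3, 3, 1, 3

Sorted (descending): 746, 746, 399, 399, 399
The 2 values of 746 occupy positions 1–2 → each gets rank 1.
The 3 values of 399 occupy positions 3–5 → each gets rank 3.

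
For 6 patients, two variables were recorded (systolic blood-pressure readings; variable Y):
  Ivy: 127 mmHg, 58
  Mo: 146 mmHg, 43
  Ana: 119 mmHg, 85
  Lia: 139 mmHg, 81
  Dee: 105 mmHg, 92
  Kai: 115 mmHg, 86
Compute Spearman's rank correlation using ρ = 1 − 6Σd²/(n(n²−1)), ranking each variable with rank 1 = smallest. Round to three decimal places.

-0.943

Ranks of variable 1: 4, 6, 3, 5, 1, 2
Ranks of variable 2: 2, 1, 4, 3, 6, 5
d = r₁ − r₂: 2, 5, -1, 2, -5, -3
d²: 4, 25, 1, 4, 25, 9; Σd² = 68
ρ = 1 − 6·68/(6·35) = 1 − 408/210 = -0.943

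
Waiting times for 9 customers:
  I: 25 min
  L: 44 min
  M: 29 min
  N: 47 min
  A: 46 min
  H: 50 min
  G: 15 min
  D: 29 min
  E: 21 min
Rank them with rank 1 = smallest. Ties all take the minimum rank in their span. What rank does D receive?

Sorted (ascending): 15, 21, 25, 29, 29, 44, 46, 47, 50
The 2 values of 29 occupy positions 4–5 → each gets rank 4.
D has value 29 min → rank 4.

4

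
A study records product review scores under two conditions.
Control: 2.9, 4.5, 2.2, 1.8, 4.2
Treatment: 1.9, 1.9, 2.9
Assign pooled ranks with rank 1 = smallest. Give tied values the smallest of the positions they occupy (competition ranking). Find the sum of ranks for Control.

25

Sorted (ascending): 1.8, 1.9, 1.9, 2.2, 2.9, 2.9, 4.2, 4.5
The 2 values of 1.9 occupy positions 2–3 → each gets rank 2.
The 2 values of 2.9 occupy positions 5–6 → each gets rank 5.
Control values → pooled ranks: 2.9→5, 4.5→8, 2.2→4, 1.8→1, 4.2→7
Rank sum = 5 + 8 + 4 + 1 + 7 = 25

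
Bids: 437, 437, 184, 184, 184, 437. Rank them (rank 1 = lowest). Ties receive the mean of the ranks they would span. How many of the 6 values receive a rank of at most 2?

3

Sorted (ascending): 184, 184, 184, 437, 437, 437
The 3 values of 184 occupy positions 1–3 → average rank 2.
The 3 values of 437 occupy positions 4–6 → average rank 5.
Ranks ≤ 2: {2, 2, 2} → 3 values.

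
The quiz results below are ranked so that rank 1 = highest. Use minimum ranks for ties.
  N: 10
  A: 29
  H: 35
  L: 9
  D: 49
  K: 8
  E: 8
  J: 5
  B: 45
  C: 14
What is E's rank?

Sorted (descending): 49, 45, 35, 29, 14, 10, 9, 8, 8, 5
The 2 values of 8 occupy positions 8–9 → each gets rank 8.
E has value 8 → rank 8.

8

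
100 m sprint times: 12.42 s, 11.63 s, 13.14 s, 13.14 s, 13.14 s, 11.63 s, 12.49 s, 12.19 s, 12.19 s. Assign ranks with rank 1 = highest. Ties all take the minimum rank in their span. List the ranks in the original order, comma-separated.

5, 8, 1, 1, 1, 8, 4, 6, 6

Sorted (descending): 13.14, 13.14, 13.14, 12.49, 12.42, 12.19, 12.19, 11.63, 11.63
The 3 values of 13.14 occupy positions 1–3 → each gets rank 1.
The 2 values of 12.19 occupy positions 6–7 → each gets rank 6.
The 2 values of 11.63 occupy positions 8–9 → each gets rank 8.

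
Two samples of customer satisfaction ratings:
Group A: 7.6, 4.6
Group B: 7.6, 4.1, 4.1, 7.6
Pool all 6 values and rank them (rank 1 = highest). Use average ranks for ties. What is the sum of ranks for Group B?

Sorted (descending): 7.6, 7.6, 7.6, 4.6, 4.1, 4.1
The 3 values of 7.6 occupy positions 1–3 → average rank 2.
The 2 values of 4.1 occupy positions 5–6 → average rank (5+6)/2 = 5.5.
Group B values → pooled ranks: 7.6→2, 4.1→5.5, 4.1→5.5, 7.6→2
Rank sum = 2 + 5.5 + 5.5 + 2 = 15

15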